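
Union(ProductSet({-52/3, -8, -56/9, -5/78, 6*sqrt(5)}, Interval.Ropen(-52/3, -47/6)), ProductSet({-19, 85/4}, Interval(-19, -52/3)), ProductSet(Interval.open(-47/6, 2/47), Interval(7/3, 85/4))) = Union(ProductSet({-19, 85/4}, Interval(-19, -52/3)), ProductSet({-52/3, -8, -56/9, -5/78, 6*sqrt(5)}, Interval.Ropen(-52/3, -47/6)), ProductSet(Interval.open(-47/6, 2/47), Interval(7/3, 85/4)))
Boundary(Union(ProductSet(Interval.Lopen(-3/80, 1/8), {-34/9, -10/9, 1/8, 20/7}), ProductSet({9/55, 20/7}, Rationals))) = Union(ProductSet({9/55, 20/7}, Reals), ProductSet(Interval(-3/80, 1/8), {-34/9, -10/9, 1/8, 20/7}))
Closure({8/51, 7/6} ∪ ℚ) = ℝ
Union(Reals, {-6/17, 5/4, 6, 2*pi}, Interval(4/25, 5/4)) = Interval(-oo, oo)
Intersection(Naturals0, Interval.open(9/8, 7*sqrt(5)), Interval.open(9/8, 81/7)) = Range(2, 12, 1)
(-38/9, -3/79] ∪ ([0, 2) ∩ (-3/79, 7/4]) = (-38/9, -3/79] ∪ [0, 7/4]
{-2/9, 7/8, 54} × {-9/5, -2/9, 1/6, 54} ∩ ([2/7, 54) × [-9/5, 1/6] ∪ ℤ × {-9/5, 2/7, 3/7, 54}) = ({54} × {-9/5, 54}) ∪ ({7/8} × {-9/5, -2/9, 1/6})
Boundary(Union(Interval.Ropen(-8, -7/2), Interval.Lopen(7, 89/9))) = {-8, -7/2, 7, 89/9}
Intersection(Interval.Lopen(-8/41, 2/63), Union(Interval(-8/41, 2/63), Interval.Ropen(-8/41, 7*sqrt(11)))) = Interval.Lopen(-8/41, 2/63)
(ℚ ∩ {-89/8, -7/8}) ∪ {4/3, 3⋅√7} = {-89/8, -7/8, 4/3, 3⋅√7}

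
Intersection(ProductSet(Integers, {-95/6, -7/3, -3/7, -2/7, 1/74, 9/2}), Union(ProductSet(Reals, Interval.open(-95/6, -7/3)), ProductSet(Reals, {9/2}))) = ProductSet(Integers, {9/2})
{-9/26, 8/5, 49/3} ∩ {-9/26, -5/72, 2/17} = {-9/26}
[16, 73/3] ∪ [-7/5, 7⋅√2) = [-7/5, 7⋅√2) ∪ [16, 73/3]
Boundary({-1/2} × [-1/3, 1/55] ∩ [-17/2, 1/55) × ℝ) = {-1/2} × [-1/3, 1/55]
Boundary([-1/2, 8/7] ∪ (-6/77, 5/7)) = {-1/2, 8/7}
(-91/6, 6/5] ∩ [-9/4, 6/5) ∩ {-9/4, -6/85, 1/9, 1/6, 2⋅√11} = {-9/4, -6/85, 1/9, 1/6}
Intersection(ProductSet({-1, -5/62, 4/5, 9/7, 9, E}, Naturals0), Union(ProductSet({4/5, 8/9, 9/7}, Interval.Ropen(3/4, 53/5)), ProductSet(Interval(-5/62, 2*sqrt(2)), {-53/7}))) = ProductSet({4/5, 9/7}, Range(1, 11, 1))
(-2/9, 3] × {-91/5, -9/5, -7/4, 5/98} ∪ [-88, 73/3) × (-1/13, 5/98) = ([-88, 73/3) × (-1/13, 5/98)) ∪ ((-2/9, 3] × {-91/5, -9/5, -7/4, 5/98})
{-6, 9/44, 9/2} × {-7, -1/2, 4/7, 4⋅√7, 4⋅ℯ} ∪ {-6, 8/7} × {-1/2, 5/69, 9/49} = ({-6, 8/7} × {-1/2, 5/69, 9/49}) ∪ ({-6, 9/44, 9/2} × {-7, -1/2, 4/7, 4⋅√7, 4⋅ℯ})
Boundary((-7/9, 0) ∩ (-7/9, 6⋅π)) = {-7/9, 0}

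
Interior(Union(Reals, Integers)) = Reals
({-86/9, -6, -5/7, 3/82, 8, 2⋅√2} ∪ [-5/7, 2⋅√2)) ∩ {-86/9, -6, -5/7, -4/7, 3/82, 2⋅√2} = {-86/9, -6, -5/7, -4/7, 3/82, 2⋅√2}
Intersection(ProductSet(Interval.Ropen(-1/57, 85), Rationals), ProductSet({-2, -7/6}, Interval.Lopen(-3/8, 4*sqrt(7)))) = EmptySet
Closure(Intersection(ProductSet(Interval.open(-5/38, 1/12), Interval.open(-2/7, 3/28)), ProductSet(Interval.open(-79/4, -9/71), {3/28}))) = EmptySet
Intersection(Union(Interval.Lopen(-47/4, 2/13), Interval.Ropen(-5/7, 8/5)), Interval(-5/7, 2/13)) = Interval(-5/7, 2/13)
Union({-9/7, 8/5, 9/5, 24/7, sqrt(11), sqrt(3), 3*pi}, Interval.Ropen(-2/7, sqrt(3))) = Union({-9/7, 9/5, 24/7, sqrt(11), 3*pi}, Interval(-2/7, sqrt(3)))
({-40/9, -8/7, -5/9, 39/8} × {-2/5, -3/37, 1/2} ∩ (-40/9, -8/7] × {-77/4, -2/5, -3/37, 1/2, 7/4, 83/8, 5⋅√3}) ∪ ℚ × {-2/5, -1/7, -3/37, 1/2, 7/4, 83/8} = ℚ × {-2/5, -1/7, -3/37, 1/2, 7/4, 83/8}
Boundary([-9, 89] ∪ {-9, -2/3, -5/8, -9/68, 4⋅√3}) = {-9, 89}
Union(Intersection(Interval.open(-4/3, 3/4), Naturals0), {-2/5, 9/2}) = Union({-2/5, 9/2}, Range(0, 1, 1))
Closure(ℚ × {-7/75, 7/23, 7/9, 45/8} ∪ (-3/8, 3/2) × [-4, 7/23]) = (ℝ × {7/23, 7/9, 45/8}) ∪ ([-3/8, 3/2] × [-4, 7/23]) ∪ ((ℚ ∪ (-∞, -3/8] ∪ [3/2, ∞)) × {-7/75, 7/23, 7/9, 45/8})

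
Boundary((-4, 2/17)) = {-4, 2/17}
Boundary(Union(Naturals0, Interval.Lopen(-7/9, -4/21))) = Union(Complement(Naturals0, Interval.open(-7/9, -4/21)), {-7/9, -4/21})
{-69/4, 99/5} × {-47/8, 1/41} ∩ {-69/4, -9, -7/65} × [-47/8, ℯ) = {-69/4} × {-47/8, 1/41}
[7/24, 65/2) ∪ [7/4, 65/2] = [7/24, 65/2]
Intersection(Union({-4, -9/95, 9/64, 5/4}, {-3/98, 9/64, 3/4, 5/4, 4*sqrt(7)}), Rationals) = {-4, -9/95, -3/98, 9/64, 3/4, 5/4}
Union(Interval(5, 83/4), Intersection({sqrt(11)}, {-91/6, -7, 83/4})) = Interval(5, 83/4)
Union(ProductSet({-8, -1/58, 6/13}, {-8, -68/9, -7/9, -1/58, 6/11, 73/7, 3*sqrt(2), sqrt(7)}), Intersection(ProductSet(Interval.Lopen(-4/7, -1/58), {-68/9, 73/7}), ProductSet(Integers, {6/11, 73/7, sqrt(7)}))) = ProductSet({-8, -1/58, 6/13}, {-8, -68/9, -7/9, -1/58, 6/11, 73/7, 3*sqrt(2), sqrt(7)})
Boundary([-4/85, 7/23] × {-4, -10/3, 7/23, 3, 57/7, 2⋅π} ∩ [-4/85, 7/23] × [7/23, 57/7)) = [-4/85, 7/23] × {7/23, 3, 2⋅π}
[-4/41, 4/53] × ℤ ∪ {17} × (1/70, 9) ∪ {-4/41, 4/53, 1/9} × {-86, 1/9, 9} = ([-4/41, 4/53] × ℤ) ∪ ({17} × (1/70, 9)) ∪ ({-4/41, 4/53, 1/9} × {-86, 1/9, 9})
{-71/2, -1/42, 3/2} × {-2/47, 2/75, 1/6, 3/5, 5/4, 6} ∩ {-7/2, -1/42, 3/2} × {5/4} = {-1/42, 3/2} × {5/4}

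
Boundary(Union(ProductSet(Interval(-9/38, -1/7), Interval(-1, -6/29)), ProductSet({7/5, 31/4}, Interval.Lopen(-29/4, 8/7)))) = Union(ProductSet({-9/38, -1/7}, Interval(-1, -6/29)), ProductSet({7/5, 31/4}, Interval(-29/4, 8/7)), ProductSet(Interval(-9/38, -1/7), {-1, -6/29}))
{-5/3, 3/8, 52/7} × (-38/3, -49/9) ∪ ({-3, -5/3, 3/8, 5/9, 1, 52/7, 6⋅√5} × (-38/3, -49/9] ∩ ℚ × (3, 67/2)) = {-5/3, 3/8, 52/7} × (-38/3, -49/9)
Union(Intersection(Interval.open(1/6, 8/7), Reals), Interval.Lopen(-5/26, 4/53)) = Union(Interval.Lopen(-5/26, 4/53), Interval.open(1/6, 8/7))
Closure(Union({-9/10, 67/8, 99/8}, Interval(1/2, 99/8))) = Union({-9/10}, Interval(1/2, 99/8))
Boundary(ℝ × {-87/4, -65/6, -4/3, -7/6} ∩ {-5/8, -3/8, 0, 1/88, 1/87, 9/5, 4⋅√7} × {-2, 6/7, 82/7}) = ∅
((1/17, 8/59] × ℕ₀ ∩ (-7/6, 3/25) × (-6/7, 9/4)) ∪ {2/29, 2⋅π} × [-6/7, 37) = ((1/17, 3/25) × {0, 1, 2}) ∪ ({2/29, 2⋅π} × [-6/7, 37))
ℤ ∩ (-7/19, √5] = {0, 1, 2}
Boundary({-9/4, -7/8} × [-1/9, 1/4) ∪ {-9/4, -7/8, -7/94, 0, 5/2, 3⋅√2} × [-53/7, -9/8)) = ({-9/4, -7/8} × [-1/9, 1/4]) ∪ ({-9/4, -7/8, -7/94, 0, 5/2, 3⋅√2} × [-53/7, -9/8])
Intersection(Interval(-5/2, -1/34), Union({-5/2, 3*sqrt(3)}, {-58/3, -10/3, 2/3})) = {-5/2}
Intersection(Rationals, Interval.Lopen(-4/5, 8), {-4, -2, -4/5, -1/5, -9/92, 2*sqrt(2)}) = {-1/5, -9/92}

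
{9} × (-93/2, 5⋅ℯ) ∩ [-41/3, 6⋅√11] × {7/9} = {9} × {7/9}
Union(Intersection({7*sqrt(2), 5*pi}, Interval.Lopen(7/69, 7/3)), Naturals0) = Naturals0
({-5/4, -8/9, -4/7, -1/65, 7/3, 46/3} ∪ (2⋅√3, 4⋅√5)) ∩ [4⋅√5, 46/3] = {46/3}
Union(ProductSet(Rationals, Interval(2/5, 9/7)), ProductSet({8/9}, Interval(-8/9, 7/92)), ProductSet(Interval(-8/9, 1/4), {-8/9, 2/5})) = Union(ProductSet({8/9}, Interval(-8/9, 7/92)), ProductSet(Interval(-8/9, 1/4), {-8/9, 2/5}), ProductSet(Rationals, Interval(2/5, 9/7)))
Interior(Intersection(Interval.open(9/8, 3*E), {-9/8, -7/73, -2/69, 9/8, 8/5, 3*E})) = EmptySet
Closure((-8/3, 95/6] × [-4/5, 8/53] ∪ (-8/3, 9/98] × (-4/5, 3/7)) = ({-8/3} × [-4/5, 3/7]) ∪ ([-8/3, 9/98] × {-4/5, 3/7}) ∪ ((-8/3, 9/98] × (-4/5, 3/7)) ∪ ([-8/3, 95/6] × [-4/5, 8/53]) ∪ ({-8/3, 9/98} × ({-4/5} ∪ [8/53, 3/7]))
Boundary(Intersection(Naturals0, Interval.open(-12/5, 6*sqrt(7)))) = Range(0, 16, 1)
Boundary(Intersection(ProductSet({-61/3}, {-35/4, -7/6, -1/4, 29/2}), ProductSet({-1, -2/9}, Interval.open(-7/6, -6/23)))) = EmptySet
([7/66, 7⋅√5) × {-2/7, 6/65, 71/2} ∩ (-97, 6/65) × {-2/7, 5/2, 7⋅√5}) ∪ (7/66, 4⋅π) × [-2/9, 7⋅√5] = (7/66, 4⋅π) × [-2/9, 7⋅√5]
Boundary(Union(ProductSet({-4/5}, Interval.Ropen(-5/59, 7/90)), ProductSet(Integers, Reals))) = Union(ProductSet({-4/5}, Interval(-5/59, 7/90)), ProductSet(Integers, Reals))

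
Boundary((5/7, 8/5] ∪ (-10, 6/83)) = {-10, 6/83, 5/7, 8/5}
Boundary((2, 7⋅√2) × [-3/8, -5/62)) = ({2, 7⋅√2} × [-3/8, -5/62]) ∪ ([2, 7⋅√2] × {-3/8, -5/62})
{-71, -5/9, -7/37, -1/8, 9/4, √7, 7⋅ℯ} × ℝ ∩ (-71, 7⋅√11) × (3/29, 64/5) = {-5/9, -7/37, -1/8, 9/4, √7, 7⋅ℯ} × (3/29, 64/5)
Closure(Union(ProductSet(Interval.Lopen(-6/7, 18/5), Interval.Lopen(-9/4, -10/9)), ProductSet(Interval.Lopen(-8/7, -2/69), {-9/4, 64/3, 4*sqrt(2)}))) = Union(ProductSet({-6/7, 18/5}, Interval(-9/4, -10/9)), ProductSet(Interval(-8/7, -2/69), {-9/4, 64/3, 4*sqrt(2)}), ProductSet(Interval(-6/7, 18/5), {-9/4, -10/9}), ProductSet(Interval.Lopen(-6/7, 18/5), Interval.Lopen(-9/4, -10/9)))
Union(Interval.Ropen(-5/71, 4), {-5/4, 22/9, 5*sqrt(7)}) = Union({-5/4, 5*sqrt(7)}, Interval.Ropen(-5/71, 4))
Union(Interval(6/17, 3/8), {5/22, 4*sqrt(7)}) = Union({5/22, 4*sqrt(7)}, Interval(6/17, 3/8))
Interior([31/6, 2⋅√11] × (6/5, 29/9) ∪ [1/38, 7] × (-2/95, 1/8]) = ((1/38, 7) × (-2/95, 1/8)) ∪ ((31/6, 2⋅√11) × (6/5, 29/9))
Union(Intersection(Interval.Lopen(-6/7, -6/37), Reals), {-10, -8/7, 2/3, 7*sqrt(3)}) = Union({-10, -8/7, 2/3, 7*sqrt(3)}, Interval.Lopen(-6/7, -6/37))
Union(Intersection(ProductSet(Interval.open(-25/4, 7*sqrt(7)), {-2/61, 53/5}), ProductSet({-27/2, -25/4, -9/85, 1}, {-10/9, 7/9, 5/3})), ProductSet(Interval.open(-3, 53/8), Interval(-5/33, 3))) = ProductSet(Interval.open(-3, 53/8), Interval(-5/33, 3))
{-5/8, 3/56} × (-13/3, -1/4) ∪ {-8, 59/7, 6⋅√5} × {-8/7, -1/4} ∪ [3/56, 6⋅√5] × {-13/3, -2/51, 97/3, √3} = ({-5/8, 3/56} × (-13/3, -1/4)) ∪ ({-8, 59/7, 6⋅√5} × {-8/7, -1/4}) ∪ ([3/56, 6⋅√5] × {-13/3, -2/51, 97/3, √3})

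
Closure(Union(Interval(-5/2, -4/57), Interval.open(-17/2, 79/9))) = Interval(-17/2, 79/9)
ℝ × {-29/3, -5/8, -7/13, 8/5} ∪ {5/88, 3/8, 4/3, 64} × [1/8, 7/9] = (ℝ × {-29/3, -5/8, -7/13, 8/5}) ∪ ({5/88, 3/8, 4/3, 64} × [1/8, 7/9])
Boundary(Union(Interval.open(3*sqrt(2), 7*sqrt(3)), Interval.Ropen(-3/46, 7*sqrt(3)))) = {-3/46, 7*sqrt(3)}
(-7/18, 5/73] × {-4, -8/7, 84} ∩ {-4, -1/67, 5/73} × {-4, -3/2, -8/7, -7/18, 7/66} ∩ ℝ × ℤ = {-1/67, 5/73} × {-4}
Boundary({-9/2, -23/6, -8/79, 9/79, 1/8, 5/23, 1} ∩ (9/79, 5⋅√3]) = {1/8, 5/23, 1}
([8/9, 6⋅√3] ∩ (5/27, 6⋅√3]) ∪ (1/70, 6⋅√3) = (1/70, 6⋅√3]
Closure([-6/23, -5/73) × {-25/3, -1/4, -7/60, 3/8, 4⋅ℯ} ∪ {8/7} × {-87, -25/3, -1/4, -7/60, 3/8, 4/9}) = ({8/7} × {-87, -25/3, -1/4, -7/60, 3/8, 4/9}) ∪ ([-6/23, -5/73] × {-25/3, -1/4, -7/60, 3/8, 4⋅ℯ})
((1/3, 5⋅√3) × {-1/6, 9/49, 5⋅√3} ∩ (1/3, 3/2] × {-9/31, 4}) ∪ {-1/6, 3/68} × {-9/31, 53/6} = {-1/6, 3/68} × {-9/31, 53/6}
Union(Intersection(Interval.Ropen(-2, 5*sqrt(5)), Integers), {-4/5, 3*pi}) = Union({-4/5, 3*pi}, Range(-2, 12, 1))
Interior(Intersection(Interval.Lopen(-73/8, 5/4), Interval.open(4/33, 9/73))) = Interval.open(4/33, 9/73)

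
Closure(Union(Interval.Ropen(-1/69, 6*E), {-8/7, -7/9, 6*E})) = Union({-8/7, -7/9}, Interval(-1/69, 6*E))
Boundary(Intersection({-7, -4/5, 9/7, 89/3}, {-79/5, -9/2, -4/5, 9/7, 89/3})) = {-4/5, 9/7, 89/3}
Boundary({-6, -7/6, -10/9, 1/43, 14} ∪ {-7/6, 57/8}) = {-6, -7/6, -10/9, 1/43, 57/8, 14}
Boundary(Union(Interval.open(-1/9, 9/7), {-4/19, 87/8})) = {-4/19, -1/9, 9/7, 87/8}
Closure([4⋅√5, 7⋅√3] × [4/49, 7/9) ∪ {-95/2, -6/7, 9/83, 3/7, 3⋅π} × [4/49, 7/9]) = ([4⋅√5, 7⋅√3] × [4/49, 7/9)) ∪ (({-95/2, -6/7, 9/83, 3/7} ∪ [4⋅√5, 7⋅√3]) × {4/49, 7/9}) ∪ ({-95/2, -6/7, 9/83, 3/7, 7⋅√3, 4⋅√5, 3⋅π} × [4/49, 7/9])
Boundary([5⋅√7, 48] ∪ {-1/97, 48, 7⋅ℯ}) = {-1/97, 48, 5⋅√7}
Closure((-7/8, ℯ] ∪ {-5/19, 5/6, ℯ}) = [-7/8, ℯ]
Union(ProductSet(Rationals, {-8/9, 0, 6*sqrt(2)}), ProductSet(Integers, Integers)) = Union(ProductSet(Integers, Integers), ProductSet(Rationals, {-8/9, 0, 6*sqrt(2)}))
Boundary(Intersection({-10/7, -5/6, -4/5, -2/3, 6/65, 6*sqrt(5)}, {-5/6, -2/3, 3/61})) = {-5/6, -2/3}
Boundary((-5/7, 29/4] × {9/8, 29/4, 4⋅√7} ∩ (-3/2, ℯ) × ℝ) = [-5/7, ℯ] × {9/8, 29/4, 4⋅√7}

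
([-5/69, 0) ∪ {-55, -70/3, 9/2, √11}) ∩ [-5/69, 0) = [-5/69, 0)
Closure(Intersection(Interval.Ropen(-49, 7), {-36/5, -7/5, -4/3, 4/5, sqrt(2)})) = {-36/5, -7/5, -4/3, 4/5, sqrt(2)}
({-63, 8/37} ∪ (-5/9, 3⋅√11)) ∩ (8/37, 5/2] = (8/37, 5/2]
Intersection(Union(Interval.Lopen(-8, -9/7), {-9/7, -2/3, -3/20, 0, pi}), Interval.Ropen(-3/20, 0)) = {-3/20}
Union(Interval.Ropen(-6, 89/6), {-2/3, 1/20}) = Interval.Ropen(-6, 89/6)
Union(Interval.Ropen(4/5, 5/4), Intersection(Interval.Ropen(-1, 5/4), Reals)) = Interval.Ropen(-1, 5/4)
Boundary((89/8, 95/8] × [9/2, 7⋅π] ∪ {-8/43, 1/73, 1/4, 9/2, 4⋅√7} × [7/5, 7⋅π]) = ({89/8, 95/8} × [9/2, 7⋅π]) ∪ ([89/8, 95/8] × {9/2, 7⋅π}) ∪ ({-8/43, 1/73, 1/4, 9/2, 4⋅√7} × [7/5, 7⋅π])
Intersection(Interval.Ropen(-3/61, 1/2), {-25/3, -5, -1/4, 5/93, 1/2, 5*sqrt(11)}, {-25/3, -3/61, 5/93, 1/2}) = {5/93}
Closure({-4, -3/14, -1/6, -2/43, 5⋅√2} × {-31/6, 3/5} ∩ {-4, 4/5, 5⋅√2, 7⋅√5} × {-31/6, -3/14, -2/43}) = {-4, 5⋅√2} × {-31/6}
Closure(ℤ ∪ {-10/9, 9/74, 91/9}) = ℤ ∪ {-10/9, 9/74, 91/9}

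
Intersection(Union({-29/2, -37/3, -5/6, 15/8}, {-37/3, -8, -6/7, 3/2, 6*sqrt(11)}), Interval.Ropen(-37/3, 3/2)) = {-37/3, -8, -6/7, -5/6}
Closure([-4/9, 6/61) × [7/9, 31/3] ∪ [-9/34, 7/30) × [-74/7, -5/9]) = ([-4/9, 6/61] × [7/9, 31/3]) ∪ ([-9/34, 7/30] × [-74/7, -5/9])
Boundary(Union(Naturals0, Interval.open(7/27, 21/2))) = Union(Complement(Naturals0, Interval.open(7/27, 21/2)), {7/27, 21/2})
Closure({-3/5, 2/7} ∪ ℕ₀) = {-3/5, 2/7} ∪ ℕ₀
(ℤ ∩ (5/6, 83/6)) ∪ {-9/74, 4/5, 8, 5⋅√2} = {-9/74, 4/5, 5⋅√2} ∪ {1, 2, …, 13}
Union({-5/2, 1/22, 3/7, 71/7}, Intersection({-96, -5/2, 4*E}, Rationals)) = {-96, -5/2, 1/22, 3/7, 71/7}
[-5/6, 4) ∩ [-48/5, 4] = [-5/6, 4)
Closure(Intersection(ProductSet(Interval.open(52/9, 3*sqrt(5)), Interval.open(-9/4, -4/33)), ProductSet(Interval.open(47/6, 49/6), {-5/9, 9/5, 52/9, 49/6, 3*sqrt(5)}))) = EmptySet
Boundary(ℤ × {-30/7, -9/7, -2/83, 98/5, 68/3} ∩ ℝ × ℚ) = ℤ × {-30/7, -9/7, -2/83, 98/5, 68/3}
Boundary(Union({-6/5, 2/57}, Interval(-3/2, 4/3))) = {-3/2, 4/3}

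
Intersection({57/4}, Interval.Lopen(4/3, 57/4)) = {57/4}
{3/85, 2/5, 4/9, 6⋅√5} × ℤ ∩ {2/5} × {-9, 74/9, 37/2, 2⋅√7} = {2/5} × {-9}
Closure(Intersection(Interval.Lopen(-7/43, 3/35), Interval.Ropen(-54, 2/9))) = Interval(-7/43, 3/35)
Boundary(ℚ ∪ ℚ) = ℝ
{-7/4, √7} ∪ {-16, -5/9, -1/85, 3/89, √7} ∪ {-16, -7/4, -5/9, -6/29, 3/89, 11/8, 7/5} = {-16, -7/4, -5/9, -6/29, -1/85, 3/89, 11/8, 7/5, √7}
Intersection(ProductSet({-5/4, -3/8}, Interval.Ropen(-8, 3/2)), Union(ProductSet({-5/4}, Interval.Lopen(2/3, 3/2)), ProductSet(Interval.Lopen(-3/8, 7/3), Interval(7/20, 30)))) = ProductSet({-5/4}, Interval.open(2/3, 3/2))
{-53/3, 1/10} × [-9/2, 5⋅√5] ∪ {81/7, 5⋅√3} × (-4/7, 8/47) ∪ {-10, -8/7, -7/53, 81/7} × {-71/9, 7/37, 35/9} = ({-10, -8/7, -7/53, 81/7} × {-71/9, 7/37, 35/9}) ∪ ({-53/3, 1/10} × [-9/2, 5⋅√5]) ∪ ({81/7, 5⋅√3} × (-4/7, 8/47))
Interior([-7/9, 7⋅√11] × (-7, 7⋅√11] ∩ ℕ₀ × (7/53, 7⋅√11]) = ∅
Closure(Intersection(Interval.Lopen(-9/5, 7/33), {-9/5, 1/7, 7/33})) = {1/7, 7/33}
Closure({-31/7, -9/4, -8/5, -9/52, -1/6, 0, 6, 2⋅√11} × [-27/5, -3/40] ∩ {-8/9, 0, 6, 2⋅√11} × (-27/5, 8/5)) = {0, 6, 2⋅√11} × [-27/5, -3/40]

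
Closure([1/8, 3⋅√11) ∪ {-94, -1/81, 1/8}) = {-94, -1/81} ∪ [1/8, 3⋅√11]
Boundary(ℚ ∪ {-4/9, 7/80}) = ℝ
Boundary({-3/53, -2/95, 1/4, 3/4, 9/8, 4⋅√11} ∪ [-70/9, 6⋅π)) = {-70/9, 6⋅π}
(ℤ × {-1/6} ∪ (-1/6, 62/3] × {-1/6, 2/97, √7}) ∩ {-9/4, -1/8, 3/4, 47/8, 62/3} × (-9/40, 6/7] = {-1/8, 3/4, 47/8, 62/3} × {-1/6, 2/97}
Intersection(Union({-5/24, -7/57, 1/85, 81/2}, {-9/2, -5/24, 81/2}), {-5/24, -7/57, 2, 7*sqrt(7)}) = {-5/24, -7/57}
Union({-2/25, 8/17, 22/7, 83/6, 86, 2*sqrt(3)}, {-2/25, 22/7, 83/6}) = {-2/25, 8/17, 22/7, 83/6, 86, 2*sqrt(3)}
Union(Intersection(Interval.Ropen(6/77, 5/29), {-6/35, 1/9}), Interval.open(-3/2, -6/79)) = Union({1/9}, Interval.open(-3/2, -6/79))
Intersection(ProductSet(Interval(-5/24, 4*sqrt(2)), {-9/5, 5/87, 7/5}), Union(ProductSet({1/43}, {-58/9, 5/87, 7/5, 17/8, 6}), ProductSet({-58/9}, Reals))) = ProductSet({1/43}, {5/87, 7/5})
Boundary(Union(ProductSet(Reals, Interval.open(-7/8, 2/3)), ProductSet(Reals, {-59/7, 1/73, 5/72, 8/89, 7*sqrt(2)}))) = ProductSet(Reals, {-59/7, -7/8, 2/3, 7*sqrt(2)})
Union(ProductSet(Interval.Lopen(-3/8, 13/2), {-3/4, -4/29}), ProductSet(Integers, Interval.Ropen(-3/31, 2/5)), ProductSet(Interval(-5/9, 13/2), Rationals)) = Union(ProductSet(Integers, Interval.Ropen(-3/31, 2/5)), ProductSet(Interval(-5/9, 13/2), Rationals))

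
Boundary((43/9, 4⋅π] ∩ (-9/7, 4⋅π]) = {43/9, 4⋅π}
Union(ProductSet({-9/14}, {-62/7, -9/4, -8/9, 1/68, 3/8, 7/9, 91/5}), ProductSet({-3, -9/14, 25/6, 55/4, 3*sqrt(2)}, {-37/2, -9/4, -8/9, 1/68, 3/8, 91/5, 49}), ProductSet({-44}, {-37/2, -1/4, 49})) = Union(ProductSet({-44}, {-37/2, -1/4, 49}), ProductSet({-9/14}, {-62/7, -9/4, -8/9, 1/68, 3/8, 7/9, 91/5}), ProductSet({-3, -9/14, 25/6, 55/4, 3*sqrt(2)}, {-37/2, -9/4, -8/9, 1/68, 3/8, 91/5, 49}))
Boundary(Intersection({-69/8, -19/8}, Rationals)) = {-69/8, -19/8}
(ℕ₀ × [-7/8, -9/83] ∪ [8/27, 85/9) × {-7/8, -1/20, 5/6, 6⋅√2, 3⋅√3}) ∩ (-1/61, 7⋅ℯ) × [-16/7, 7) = ({0, 1, …, 19} × [-7/8, -9/83]) ∪ ([8/27, 85/9) × {-7/8, -1/20, 5/6, 3⋅√3})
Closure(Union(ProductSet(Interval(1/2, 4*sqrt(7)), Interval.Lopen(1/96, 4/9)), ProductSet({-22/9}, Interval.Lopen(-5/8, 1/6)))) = Union(ProductSet({-22/9}, Interval(-5/8, 1/6)), ProductSet(Interval(1/2, 4*sqrt(7)), Interval(1/96, 4/9)))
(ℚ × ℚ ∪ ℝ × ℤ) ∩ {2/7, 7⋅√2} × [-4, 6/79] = ({2/7} × (ℚ ∩ [-4, 6/79])) ∪ ({2/7, 7⋅√2} × {-4, -3, …, 0})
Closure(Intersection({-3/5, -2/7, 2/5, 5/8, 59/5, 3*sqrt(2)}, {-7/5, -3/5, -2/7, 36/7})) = {-3/5, -2/7}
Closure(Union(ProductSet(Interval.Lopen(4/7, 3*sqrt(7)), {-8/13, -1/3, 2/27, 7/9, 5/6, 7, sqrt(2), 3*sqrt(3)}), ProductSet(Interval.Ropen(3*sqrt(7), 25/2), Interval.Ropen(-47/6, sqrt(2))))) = Union(ProductSet({25/2, 3*sqrt(7)}, Interval(-47/6, sqrt(2))), ProductSet(Interval(4/7, 3*sqrt(7)), {-8/13, -1/3, 2/27, 7/9, 5/6, 7, sqrt(2), 3*sqrt(3)}), ProductSet(Interval(3*sqrt(7), 25/2), {-47/6, sqrt(2)}), ProductSet(Interval.Ropen(3*sqrt(7), 25/2), Interval.Ropen(-47/6, sqrt(2))))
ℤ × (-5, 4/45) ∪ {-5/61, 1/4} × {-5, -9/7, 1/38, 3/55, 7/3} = (ℤ × (-5, 4/45)) ∪ ({-5/61, 1/4} × {-5, -9/7, 1/38, 3/55, 7/3})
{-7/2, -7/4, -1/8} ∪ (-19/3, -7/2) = (-19/3, -7/2] ∪ {-7/4, -1/8}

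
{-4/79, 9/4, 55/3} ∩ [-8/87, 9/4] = {-4/79, 9/4}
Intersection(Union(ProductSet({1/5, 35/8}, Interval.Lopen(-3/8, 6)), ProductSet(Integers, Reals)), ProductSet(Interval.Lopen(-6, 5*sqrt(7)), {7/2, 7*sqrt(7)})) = Union(ProductSet({1/5, 35/8}, {7/2}), ProductSet(Range(-5, 14, 1), {7/2, 7*sqrt(7)}))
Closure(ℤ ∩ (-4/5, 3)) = {0, 1, 2}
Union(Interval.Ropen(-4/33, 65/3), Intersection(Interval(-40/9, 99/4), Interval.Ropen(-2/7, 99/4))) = Interval.Ropen(-2/7, 99/4)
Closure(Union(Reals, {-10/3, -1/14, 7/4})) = Reals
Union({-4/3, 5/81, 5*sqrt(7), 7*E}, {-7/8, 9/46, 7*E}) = {-4/3, -7/8, 5/81, 9/46, 5*sqrt(7), 7*E}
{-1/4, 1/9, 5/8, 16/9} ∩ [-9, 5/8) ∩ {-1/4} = {-1/4}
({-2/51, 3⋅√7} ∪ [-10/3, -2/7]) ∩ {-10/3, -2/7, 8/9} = {-10/3, -2/7}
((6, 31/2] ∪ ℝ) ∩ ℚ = ℚ ∩ (-∞, ∞)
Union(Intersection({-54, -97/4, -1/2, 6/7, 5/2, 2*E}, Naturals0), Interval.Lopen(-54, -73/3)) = Interval.Lopen(-54, -73/3)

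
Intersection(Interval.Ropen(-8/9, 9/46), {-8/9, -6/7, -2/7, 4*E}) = {-8/9, -6/7, -2/7}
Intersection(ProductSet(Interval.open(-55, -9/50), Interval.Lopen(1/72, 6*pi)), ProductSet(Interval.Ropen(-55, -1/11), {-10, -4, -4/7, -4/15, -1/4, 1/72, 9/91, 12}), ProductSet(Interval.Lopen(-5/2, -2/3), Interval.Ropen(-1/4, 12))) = ProductSet(Interval.Lopen(-5/2, -2/3), {9/91})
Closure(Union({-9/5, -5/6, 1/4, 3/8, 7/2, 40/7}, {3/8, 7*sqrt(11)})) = {-9/5, -5/6, 1/4, 3/8, 7/2, 40/7, 7*sqrt(11)}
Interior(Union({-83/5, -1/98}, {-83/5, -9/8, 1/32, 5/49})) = EmptySet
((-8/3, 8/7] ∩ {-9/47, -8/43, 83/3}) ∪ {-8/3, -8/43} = {-8/3, -9/47, -8/43}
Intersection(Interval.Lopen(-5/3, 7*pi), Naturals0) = Range(0, 22, 1)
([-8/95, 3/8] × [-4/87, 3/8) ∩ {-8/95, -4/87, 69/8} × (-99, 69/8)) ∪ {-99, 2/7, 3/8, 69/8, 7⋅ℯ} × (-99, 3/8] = ({-8/95, -4/87} × [-4/87, 3/8)) ∪ ({-99, 2/7, 3/8, 69/8, 7⋅ℯ} × (-99, 3/8])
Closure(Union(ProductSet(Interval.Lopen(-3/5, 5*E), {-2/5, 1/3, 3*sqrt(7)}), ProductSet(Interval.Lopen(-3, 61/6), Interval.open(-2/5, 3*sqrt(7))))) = Union(ProductSet({-3, 61/6}, Interval(-2/5, 3*sqrt(7))), ProductSet(Interval.Lopen(-3, 61/6), Interval.open(-2/5, 3*sqrt(7))), ProductSet(Interval(-3, 5*E), {-2/5, 3*sqrt(7)}), ProductSet(Interval.Lopen(-3/5, 5*E), {-2/5, 1/3, 3*sqrt(7)}))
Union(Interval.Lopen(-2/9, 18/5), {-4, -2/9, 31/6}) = Union({-4, 31/6}, Interval(-2/9, 18/5))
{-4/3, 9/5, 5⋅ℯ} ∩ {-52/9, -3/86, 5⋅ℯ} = {5⋅ℯ}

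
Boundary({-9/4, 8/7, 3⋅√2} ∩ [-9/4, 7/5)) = {-9/4, 8/7}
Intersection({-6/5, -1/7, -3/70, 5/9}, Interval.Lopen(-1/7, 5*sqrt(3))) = {-3/70, 5/9}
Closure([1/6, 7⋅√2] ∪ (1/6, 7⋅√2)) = [1/6, 7⋅√2]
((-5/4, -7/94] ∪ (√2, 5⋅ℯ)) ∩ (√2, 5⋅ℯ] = (√2, 5⋅ℯ)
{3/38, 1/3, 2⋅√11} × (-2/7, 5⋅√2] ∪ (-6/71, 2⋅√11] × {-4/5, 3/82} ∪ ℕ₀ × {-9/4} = (ℕ₀ × {-9/4}) ∪ ((-6/71, 2⋅√11] × {-4/5, 3/82}) ∪ ({3/38, 1/3, 2⋅√11} × (-2/7, 5⋅√2])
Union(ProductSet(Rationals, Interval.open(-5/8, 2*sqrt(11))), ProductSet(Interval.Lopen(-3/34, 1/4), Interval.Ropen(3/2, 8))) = Union(ProductSet(Interval.Lopen(-3/34, 1/4), Interval.Ropen(3/2, 8)), ProductSet(Rationals, Interval.open(-5/8, 2*sqrt(11))))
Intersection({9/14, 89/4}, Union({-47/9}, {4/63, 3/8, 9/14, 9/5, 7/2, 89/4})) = {9/14, 89/4}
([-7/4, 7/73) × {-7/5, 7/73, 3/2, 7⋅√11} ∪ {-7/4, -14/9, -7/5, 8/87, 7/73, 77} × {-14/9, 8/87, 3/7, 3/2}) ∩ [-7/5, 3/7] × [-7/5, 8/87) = [-7/5, 7/73) × {-7/5}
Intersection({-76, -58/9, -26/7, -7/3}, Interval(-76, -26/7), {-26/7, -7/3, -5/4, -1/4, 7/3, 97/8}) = {-26/7}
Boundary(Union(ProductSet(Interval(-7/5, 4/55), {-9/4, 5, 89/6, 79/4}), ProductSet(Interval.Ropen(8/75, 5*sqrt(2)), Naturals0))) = Union(ProductSet(Interval(-7/5, 4/55), {-9/4, 5, 89/6, 79/4}), ProductSet(Interval(8/75, 5*sqrt(2)), Naturals0))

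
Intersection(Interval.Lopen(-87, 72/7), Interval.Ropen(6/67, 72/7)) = Interval.Ropen(6/67, 72/7)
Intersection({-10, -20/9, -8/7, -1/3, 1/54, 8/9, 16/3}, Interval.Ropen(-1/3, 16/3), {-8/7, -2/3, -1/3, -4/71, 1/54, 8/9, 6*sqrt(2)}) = {-1/3, 1/54, 8/9}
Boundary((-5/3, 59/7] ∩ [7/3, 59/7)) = {7/3, 59/7}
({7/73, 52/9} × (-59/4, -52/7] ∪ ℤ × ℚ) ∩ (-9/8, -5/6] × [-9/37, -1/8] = {-1} × (ℚ ∩ [-9/37, -1/8])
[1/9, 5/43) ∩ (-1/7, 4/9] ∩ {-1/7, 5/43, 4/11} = ∅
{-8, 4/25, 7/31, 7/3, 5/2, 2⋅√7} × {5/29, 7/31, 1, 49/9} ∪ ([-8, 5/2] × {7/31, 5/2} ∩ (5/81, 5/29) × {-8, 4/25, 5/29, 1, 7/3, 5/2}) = ((5/81, 5/29) × {5/2}) ∪ ({-8, 4/25, 7/31, 7/3, 5/2, 2⋅√7} × {5/29, 7/31, 1, 49/9})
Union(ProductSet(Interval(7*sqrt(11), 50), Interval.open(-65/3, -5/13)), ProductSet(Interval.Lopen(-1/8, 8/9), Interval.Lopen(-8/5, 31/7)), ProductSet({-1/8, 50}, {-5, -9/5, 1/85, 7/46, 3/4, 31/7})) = Union(ProductSet({-1/8, 50}, {-5, -9/5, 1/85, 7/46, 3/4, 31/7}), ProductSet(Interval.Lopen(-1/8, 8/9), Interval.Lopen(-8/5, 31/7)), ProductSet(Interval(7*sqrt(11), 50), Interval.open(-65/3, -5/13)))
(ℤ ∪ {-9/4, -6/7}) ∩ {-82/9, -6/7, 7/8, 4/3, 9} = {-6/7, 9}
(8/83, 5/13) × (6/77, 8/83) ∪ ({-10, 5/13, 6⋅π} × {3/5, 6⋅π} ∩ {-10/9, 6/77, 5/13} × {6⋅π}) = ({5/13} × {6⋅π}) ∪ ((8/83, 5/13) × (6/77, 8/83))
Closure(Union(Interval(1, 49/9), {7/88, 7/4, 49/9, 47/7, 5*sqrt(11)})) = Union({7/88, 47/7, 5*sqrt(11)}, Interval(1, 49/9))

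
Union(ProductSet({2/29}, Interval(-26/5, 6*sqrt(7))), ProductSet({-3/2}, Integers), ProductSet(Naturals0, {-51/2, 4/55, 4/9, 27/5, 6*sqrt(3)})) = Union(ProductSet({-3/2}, Integers), ProductSet({2/29}, Interval(-26/5, 6*sqrt(7))), ProductSet(Naturals0, {-51/2, 4/55, 4/9, 27/5, 6*sqrt(3)}))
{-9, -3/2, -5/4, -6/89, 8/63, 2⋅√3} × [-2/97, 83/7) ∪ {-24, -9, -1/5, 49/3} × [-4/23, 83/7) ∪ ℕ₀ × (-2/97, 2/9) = (ℕ₀ × (-2/97, 2/9)) ∪ ({-24, -9, -1/5, 49/3} × [-4/23, 83/7)) ∪ ({-9, -3/2, -5/4, -6/89, 8/63, 2⋅√3} × [-2/97, 83/7))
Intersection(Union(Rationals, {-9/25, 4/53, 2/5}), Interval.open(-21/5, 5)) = Intersection(Interval.open(-21/5, 5), Rationals)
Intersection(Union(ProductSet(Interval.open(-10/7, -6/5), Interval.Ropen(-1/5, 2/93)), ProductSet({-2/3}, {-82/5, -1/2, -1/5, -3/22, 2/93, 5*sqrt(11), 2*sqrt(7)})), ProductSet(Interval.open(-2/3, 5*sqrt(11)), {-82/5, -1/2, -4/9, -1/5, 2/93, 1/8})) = EmptySet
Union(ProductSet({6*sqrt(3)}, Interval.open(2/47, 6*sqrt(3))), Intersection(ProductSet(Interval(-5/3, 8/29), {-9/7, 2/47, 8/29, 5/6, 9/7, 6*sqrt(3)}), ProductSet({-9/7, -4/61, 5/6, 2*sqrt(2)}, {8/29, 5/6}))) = Union(ProductSet({6*sqrt(3)}, Interval.open(2/47, 6*sqrt(3))), ProductSet({-9/7, -4/61}, {8/29, 5/6}))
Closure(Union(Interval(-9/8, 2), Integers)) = Union(Integers, Interval(-9/8, 2))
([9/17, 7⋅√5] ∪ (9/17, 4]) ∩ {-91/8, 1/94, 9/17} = {9/17}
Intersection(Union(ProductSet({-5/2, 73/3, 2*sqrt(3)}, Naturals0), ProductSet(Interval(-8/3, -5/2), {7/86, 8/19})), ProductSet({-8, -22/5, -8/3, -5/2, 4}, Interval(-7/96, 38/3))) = Union(ProductSet({-5/2}, Range(0, 13, 1)), ProductSet({-8/3, -5/2}, {7/86, 8/19}))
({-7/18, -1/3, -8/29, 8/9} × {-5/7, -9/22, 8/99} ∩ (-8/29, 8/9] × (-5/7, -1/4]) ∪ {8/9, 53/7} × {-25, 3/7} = ({8/9} × {-9/22}) ∪ ({8/9, 53/7} × {-25, 3/7})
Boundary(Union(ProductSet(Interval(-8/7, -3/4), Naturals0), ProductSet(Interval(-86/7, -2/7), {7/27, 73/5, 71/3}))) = Union(ProductSet(Interval(-86/7, -2/7), {7/27, 73/5, 71/3}), ProductSet(Interval(-8/7, -3/4), Naturals0))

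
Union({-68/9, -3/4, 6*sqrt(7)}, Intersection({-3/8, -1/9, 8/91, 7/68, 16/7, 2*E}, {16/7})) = {-68/9, -3/4, 16/7, 6*sqrt(7)}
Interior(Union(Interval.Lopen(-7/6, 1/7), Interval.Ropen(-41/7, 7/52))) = Interval.open(-41/7, 1/7)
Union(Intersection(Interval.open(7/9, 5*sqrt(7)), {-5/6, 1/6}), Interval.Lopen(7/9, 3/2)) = Interval.Lopen(7/9, 3/2)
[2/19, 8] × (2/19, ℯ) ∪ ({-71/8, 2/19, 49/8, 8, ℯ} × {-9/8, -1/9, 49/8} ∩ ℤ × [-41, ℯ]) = ({8} × {-9/8, -1/9}) ∪ ([2/19, 8] × (2/19, ℯ))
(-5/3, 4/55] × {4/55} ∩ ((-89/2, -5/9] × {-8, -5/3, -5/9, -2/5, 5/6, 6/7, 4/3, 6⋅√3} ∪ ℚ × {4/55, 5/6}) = (ℚ ∩ (-5/3, 4/55]) × {4/55}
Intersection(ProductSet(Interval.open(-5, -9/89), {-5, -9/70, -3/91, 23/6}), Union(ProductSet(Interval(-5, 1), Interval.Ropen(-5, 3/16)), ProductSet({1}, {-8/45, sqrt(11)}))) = ProductSet(Interval.open(-5, -9/89), {-5, -9/70, -3/91})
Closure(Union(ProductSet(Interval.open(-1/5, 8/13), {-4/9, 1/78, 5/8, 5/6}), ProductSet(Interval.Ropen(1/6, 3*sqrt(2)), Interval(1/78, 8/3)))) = Union(ProductSet(Interval(-1/5, 8/13), {-4/9, 1/78}), ProductSet(Interval.Ropen(-1/5, 8/13), {-4/9, 1/78, 5/8, 5/6}), ProductSet(Interval(1/6, 3*sqrt(2)), Interval(1/78, 8/3)))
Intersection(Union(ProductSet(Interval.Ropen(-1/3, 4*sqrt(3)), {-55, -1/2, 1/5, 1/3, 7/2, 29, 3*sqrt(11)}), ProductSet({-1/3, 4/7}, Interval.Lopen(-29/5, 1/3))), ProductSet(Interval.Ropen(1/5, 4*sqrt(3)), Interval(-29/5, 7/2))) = Union(ProductSet({4/7}, Interval.Lopen(-29/5, 1/3)), ProductSet(Interval.Ropen(1/5, 4*sqrt(3)), {-1/2, 1/5, 1/3, 7/2}))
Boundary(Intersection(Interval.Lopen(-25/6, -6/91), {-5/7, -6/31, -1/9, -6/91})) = {-5/7, -6/31, -1/9, -6/91}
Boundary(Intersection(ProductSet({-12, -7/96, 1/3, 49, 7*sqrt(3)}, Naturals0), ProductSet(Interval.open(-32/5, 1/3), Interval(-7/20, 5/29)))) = ProductSet({-7/96}, Range(0, 1, 1))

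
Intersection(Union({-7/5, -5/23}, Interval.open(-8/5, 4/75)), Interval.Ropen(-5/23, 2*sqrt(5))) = Interval.Ropen(-5/23, 4/75)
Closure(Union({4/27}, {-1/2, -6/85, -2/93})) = {-1/2, -6/85, -2/93, 4/27}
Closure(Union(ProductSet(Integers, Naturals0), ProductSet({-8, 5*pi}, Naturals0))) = ProductSet(Union({5*pi}, Integers), Naturals0)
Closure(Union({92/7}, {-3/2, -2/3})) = {-3/2, -2/3, 92/7}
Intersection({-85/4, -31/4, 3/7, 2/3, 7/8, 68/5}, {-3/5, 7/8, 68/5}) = {7/8, 68/5}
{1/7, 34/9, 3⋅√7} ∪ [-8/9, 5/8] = [-8/9, 5/8] ∪ {34/9, 3⋅√7}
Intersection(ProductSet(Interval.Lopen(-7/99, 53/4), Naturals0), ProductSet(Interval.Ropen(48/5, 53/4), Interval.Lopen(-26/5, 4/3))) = ProductSet(Interval.Ropen(48/5, 53/4), Range(0, 2, 1))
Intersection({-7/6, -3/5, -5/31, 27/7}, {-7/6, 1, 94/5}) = {-7/6}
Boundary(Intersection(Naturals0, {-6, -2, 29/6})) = EmptySet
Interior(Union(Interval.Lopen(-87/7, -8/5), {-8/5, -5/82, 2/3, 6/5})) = Interval.open(-87/7, -8/5)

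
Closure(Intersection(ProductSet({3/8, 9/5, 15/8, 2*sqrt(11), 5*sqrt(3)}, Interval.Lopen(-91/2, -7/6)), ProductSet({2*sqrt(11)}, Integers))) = ProductSet({2*sqrt(11)}, Range(-45, -1, 1))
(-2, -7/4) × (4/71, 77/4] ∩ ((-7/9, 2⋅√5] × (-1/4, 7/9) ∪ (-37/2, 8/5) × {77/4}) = (-2, -7/4) × {77/4}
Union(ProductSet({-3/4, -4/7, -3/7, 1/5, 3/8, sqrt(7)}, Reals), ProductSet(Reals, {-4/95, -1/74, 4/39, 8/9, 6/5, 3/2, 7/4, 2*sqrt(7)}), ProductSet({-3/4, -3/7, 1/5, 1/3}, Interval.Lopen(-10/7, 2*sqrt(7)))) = Union(ProductSet({-3/4, -3/7, 1/5, 1/3}, Interval.Lopen(-10/7, 2*sqrt(7))), ProductSet({-3/4, -4/7, -3/7, 1/5, 3/8, sqrt(7)}, Reals), ProductSet(Reals, {-4/95, -1/74, 4/39, 8/9, 6/5, 3/2, 7/4, 2*sqrt(7)}))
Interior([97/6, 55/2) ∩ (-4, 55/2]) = (97/6, 55/2)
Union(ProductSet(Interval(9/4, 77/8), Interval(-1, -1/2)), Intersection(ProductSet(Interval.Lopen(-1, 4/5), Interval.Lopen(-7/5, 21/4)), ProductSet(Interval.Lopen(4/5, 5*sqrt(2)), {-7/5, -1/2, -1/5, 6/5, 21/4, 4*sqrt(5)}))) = ProductSet(Interval(9/4, 77/8), Interval(-1, -1/2))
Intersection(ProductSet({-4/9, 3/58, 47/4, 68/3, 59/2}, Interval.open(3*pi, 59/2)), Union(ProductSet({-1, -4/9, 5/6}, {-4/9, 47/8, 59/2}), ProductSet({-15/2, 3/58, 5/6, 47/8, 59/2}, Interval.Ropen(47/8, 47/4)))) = ProductSet({3/58, 59/2}, Interval.open(3*pi, 47/4))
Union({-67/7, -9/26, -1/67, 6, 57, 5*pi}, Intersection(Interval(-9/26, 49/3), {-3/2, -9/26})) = {-67/7, -9/26, -1/67, 6, 57, 5*pi}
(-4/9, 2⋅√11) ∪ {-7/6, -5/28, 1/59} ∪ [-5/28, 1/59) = {-7/6} ∪ (-4/9, 2⋅√11)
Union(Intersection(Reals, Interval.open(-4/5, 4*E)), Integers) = Union(Integers, Interval.open(-4/5, 4*E))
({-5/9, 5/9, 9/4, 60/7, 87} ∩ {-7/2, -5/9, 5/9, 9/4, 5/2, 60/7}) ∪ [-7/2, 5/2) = [-7/2, 5/2) ∪ {60/7}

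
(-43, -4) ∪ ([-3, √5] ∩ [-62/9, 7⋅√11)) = (-43, -4) ∪ [-3, √5]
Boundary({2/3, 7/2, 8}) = {2/3, 7/2, 8}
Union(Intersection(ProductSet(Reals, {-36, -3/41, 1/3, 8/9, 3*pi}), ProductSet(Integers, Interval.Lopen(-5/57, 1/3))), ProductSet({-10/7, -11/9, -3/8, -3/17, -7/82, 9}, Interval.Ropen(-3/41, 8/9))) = Union(ProductSet({-10/7, -11/9, -3/8, -3/17, -7/82, 9}, Interval.Ropen(-3/41, 8/9)), ProductSet(Integers, {-3/41, 1/3}))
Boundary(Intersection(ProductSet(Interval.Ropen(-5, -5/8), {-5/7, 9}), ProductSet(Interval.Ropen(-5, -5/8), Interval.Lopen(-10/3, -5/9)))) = ProductSet(Interval(-5, -5/8), {-5/7})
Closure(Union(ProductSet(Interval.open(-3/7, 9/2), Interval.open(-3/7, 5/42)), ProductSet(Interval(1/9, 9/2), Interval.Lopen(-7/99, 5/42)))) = Union(ProductSet({-3/7, 9/2}, Interval(-3/7, 5/42)), ProductSet(Interval(-3/7, 9/2), {-3/7, 5/42}), ProductSet(Interval.open(-3/7, 9/2), Interval.open(-3/7, 5/42)), ProductSet(Interval(1/9, 9/2), Interval.Lopen(-7/99, 5/42)))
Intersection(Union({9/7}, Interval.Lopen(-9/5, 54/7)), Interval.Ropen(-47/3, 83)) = Interval.Lopen(-9/5, 54/7)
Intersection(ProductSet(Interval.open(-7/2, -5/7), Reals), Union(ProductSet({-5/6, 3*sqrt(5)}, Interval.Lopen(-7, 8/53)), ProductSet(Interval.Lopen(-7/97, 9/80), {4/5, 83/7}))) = ProductSet({-5/6}, Interval.Lopen(-7, 8/53))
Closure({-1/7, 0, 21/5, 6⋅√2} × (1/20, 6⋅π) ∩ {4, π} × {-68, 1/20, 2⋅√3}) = ∅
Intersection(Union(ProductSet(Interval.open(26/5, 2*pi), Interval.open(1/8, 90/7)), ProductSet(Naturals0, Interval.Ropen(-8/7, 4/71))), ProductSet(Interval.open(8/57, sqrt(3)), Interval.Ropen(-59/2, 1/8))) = ProductSet(Range(1, 2, 1), Interval.Ropen(-8/7, 4/71))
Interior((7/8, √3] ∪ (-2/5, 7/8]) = (-2/5, √3)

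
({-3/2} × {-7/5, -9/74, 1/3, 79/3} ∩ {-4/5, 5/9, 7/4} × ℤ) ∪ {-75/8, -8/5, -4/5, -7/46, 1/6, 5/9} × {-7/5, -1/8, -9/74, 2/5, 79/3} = {-75/8, -8/5, -4/5, -7/46, 1/6, 5/9} × {-7/5, -1/8, -9/74, 2/5, 79/3}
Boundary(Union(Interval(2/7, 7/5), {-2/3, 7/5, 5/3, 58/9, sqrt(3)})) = {-2/3, 2/7, 7/5, 5/3, 58/9, sqrt(3)}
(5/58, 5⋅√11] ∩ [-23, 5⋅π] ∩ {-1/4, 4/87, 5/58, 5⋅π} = {5⋅π}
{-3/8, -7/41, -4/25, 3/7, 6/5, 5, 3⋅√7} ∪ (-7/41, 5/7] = {-3/8, 6/5, 5, 3⋅√7} ∪ [-7/41, 5/7]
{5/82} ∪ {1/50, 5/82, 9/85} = {1/50, 5/82, 9/85}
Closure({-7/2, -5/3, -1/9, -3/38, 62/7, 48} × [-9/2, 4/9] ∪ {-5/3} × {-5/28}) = {-7/2, -5/3, -1/9, -3/38, 62/7, 48} × [-9/2, 4/9]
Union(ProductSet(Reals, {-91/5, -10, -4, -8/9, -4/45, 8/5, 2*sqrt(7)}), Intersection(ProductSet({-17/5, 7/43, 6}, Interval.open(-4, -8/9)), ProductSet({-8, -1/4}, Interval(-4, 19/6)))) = ProductSet(Reals, {-91/5, -10, -4, -8/9, -4/45, 8/5, 2*sqrt(7)})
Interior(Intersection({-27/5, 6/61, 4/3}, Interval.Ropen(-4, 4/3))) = EmptySet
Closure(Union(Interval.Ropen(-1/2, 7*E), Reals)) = Interval(-oo, oo)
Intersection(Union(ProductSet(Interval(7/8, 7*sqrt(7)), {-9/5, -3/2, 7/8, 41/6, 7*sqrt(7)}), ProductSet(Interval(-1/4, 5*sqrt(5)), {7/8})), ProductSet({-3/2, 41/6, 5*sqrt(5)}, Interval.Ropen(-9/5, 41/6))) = ProductSet({41/6, 5*sqrt(5)}, {-9/5, -3/2, 7/8})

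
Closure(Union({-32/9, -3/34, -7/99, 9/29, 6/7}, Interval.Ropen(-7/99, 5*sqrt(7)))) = Union({-32/9, -3/34}, Interval(-7/99, 5*sqrt(7)))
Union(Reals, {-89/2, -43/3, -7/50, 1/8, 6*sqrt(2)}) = Reals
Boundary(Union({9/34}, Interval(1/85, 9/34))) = {1/85, 9/34}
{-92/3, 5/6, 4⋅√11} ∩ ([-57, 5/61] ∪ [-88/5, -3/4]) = {-92/3}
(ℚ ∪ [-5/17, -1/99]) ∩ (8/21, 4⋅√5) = ℚ ∩ (8/21, 4⋅√5)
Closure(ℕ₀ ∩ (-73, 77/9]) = {0, 1, …, 8}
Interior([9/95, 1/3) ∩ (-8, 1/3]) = (9/95, 1/3)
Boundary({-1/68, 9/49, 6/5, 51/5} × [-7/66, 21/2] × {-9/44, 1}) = {-1/68, 9/49, 6/5, 51/5} × [-7/66, 21/2] × {-9/44, 1}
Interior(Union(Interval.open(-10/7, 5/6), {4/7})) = Interval.open(-10/7, 5/6)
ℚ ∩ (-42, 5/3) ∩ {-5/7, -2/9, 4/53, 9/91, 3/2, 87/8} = {-5/7, -2/9, 4/53, 9/91, 3/2}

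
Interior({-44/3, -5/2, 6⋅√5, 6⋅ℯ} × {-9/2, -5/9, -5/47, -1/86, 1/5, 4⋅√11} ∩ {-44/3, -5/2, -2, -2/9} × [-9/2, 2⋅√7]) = ∅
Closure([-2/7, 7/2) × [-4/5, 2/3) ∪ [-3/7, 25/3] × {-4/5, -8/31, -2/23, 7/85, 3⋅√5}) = ({-2/7, 7/2} × [-4/5, 2/3]) ∪ ([-2/7, 7/2] × {-4/5, 2/3}) ∪ ([-2/7, 7/2) × [-4/5, 2/3)) ∪ ([-3/7, 25/3] × {-4/5, -8/31, -2/23, 7/85, 3⋅√5})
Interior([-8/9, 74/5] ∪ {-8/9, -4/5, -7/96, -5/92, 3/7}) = (-8/9, 74/5)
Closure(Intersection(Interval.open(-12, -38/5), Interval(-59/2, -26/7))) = Interval(-12, -38/5)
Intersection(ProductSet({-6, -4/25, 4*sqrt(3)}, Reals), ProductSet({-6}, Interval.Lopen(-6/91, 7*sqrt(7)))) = ProductSet({-6}, Interval.Lopen(-6/91, 7*sqrt(7)))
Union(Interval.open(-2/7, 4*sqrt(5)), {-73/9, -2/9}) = Union({-73/9}, Interval.open(-2/7, 4*sqrt(5)))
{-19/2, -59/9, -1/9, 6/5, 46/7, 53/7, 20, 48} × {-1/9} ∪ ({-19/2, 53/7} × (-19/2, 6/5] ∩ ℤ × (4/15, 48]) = {-19/2, -59/9, -1/9, 6/5, 46/7, 53/7, 20, 48} × {-1/9}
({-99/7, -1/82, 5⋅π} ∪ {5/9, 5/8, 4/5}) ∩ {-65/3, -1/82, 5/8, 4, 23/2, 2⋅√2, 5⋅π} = {-1/82, 5/8, 5⋅π}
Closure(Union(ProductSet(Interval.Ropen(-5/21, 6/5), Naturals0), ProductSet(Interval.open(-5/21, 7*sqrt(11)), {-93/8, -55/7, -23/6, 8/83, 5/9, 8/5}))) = Union(ProductSet(Interval(-5/21, 6/5), Naturals0), ProductSet(Interval(-5/21, 7*sqrt(11)), {-93/8, -55/7, -23/6, 8/83, 5/9, 8/5}))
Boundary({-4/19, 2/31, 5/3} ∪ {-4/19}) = {-4/19, 2/31, 5/3}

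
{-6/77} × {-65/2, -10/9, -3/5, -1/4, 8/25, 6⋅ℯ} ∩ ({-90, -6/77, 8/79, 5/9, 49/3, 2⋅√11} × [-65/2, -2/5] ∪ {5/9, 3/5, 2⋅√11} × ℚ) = {-6/77} × {-65/2, -10/9, -3/5}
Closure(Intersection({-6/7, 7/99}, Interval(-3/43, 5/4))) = {7/99}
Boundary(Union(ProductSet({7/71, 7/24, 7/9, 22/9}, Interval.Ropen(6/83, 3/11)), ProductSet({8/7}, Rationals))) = Union(ProductSet({8/7}, Reals), ProductSet({7/71, 7/24, 7/9, 22/9}, Interval(6/83, 3/11)))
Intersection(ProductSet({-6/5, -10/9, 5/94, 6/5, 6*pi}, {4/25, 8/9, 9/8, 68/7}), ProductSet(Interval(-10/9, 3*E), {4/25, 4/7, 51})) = ProductSet({-10/9, 5/94, 6/5}, {4/25})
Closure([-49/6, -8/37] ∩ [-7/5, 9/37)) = [-7/5, -8/37]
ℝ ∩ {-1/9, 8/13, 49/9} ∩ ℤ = ∅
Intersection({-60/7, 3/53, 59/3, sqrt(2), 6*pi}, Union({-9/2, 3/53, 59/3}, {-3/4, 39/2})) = {3/53, 59/3}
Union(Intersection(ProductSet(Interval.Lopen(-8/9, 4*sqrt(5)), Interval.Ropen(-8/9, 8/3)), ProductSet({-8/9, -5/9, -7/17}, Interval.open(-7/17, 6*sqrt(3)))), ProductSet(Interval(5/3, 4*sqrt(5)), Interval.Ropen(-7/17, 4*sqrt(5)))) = Union(ProductSet({-5/9, -7/17}, Interval.open(-7/17, 8/3)), ProductSet(Interval(5/3, 4*sqrt(5)), Interval.Ropen(-7/17, 4*sqrt(5))))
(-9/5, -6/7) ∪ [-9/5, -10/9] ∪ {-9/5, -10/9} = [-9/5, -6/7)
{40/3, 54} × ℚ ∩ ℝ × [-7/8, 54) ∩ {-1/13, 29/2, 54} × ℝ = {54} × (ℚ ∩ [-7/8, 54))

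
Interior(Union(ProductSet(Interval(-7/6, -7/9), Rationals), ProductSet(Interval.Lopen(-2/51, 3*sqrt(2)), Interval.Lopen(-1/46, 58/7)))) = Union(ProductSet(Interval(-7/6, -7/9), Complement(Rationals, Interval(-oo, oo))), ProductSet(Interval.open(-2/51, 3*sqrt(2)), Interval.open(-1/46, 58/7)))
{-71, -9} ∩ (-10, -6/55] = {-9}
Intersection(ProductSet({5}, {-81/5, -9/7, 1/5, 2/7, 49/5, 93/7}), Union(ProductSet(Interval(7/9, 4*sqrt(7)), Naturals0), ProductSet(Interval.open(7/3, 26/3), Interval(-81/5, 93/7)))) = ProductSet({5}, {-81/5, -9/7, 1/5, 2/7, 49/5, 93/7})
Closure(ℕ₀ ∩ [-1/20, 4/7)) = {0}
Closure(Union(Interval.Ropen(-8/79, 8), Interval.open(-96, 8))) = Interval(-96, 8)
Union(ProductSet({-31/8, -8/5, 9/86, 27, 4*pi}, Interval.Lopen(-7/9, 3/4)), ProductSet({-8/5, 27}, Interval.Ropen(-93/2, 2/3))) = Union(ProductSet({-8/5, 27}, Interval.Ropen(-93/2, 2/3)), ProductSet({-31/8, -8/5, 9/86, 27, 4*pi}, Interval.Lopen(-7/9, 3/4)))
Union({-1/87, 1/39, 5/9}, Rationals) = Rationals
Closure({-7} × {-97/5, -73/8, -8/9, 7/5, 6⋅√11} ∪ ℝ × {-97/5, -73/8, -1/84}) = (ℝ × {-97/5, -73/8, -1/84}) ∪ ({-7} × {-97/5, -73/8, -8/9, 7/5, 6⋅√11})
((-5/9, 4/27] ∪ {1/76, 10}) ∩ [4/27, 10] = {4/27, 10}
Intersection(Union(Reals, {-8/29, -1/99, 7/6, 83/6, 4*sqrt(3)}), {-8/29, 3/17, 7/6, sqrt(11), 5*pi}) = {-8/29, 3/17, 7/6, sqrt(11), 5*pi}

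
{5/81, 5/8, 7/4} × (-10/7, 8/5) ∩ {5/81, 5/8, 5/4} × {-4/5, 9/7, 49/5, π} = {5/81, 5/8} × {-4/5, 9/7}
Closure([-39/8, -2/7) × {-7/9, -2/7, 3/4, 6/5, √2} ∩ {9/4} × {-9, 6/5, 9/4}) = ∅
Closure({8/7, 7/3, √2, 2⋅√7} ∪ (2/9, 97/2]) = [2/9, 97/2]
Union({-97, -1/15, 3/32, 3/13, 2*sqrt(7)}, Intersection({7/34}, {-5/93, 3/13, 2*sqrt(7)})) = {-97, -1/15, 3/32, 3/13, 2*sqrt(7)}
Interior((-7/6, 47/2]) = (-7/6, 47/2)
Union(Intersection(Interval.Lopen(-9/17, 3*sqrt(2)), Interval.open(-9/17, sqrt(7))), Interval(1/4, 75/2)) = Interval.Lopen(-9/17, 75/2)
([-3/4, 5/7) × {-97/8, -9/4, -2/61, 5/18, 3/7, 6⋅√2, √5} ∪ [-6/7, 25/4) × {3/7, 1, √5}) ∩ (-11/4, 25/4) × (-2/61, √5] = ([-6/7, 25/4) × {3/7, 1, √5}) ∪ ([-3/4, 5/7) × {5/18, 3/7, √5})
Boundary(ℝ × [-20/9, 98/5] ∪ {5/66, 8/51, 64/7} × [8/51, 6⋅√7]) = ℝ × {-20/9, 98/5}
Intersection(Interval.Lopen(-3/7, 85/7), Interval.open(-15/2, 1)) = Interval.open(-3/7, 1)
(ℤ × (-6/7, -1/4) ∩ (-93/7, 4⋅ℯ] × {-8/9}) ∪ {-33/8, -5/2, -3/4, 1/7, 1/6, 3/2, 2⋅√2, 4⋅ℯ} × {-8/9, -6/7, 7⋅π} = {-33/8, -5/2, -3/4, 1/7, 1/6, 3/2, 2⋅√2, 4⋅ℯ} × {-8/9, -6/7, 7⋅π}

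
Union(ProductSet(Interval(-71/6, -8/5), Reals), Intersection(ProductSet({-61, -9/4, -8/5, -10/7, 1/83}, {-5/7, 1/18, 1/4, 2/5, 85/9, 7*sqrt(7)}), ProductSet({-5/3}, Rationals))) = ProductSet(Interval(-71/6, -8/5), Reals)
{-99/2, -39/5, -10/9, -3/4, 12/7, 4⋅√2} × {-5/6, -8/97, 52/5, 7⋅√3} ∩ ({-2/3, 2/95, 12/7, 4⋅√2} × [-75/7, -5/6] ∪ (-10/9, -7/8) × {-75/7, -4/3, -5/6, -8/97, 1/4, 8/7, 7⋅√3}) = {12/7, 4⋅√2} × {-5/6}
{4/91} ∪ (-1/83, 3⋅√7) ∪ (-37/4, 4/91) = (-37/4, 3⋅√7)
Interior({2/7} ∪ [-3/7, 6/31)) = (-3/7, 6/31)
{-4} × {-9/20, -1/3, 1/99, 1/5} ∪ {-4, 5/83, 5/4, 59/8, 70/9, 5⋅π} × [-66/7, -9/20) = ({-4} × {-9/20, -1/3, 1/99, 1/5}) ∪ ({-4, 5/83, 5/4, 59/8, 70/9, 5⋅π} × [-66/7, -9/20))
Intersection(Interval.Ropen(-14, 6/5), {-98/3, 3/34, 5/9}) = {3/34, 5/9}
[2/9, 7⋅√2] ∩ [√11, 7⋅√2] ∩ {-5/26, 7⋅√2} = {7⋅√2}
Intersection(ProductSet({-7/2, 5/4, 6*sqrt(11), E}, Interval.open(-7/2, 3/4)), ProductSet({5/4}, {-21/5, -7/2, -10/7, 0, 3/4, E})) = ProductSet({5/4}, {-10/7, 0})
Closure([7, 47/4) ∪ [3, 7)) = [3, 47/4]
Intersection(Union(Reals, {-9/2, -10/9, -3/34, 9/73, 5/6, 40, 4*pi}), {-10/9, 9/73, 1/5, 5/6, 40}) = {-10/9, 9/73, 1/5, 5/6, 40}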